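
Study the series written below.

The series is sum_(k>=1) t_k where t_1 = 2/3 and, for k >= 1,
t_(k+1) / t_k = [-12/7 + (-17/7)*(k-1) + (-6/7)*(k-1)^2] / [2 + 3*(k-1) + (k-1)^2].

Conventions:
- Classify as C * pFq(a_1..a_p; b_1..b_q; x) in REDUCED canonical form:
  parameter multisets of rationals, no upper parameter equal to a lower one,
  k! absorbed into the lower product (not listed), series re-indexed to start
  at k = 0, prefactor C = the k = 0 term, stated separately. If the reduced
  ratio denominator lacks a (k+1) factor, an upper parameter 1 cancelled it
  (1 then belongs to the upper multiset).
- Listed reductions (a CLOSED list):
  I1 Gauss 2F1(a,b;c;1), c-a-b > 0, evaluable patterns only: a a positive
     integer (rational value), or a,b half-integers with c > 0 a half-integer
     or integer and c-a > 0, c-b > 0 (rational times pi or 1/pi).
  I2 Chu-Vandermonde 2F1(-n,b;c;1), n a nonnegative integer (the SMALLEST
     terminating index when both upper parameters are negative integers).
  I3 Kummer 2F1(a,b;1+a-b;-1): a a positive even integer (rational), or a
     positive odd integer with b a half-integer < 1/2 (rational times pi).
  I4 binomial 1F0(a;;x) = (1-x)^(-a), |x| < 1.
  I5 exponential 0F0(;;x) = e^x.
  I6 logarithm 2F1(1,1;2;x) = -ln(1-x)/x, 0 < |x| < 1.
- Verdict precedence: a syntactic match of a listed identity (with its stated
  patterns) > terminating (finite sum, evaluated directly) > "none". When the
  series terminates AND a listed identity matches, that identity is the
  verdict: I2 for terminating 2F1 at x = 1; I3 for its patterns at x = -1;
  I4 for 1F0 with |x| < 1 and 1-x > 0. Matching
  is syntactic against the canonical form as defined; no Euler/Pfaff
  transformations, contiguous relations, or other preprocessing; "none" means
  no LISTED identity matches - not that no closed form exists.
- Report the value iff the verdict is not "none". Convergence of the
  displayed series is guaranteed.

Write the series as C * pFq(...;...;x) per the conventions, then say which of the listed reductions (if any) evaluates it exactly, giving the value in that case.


First insight: with t_0 = 2/3, factor the ratio over Q (C = 2/3, x = -6/7): negated roots = parameters.
Consecutive-term ratio: r(k) = (-6/7) * (k+4/3) (k+3/2) / [(k+2) (k+1)] ; factor over Q: parameters, x = (-6/7), and C = 2/3.

The series (x = -6/7) is 2F1: upper {4/3, 3/2}, lower {2}, prefactor 2/3. Verdict: none - at argument -6/7 the multisets {4/3, 3/2} ; {2} match no listed identity.


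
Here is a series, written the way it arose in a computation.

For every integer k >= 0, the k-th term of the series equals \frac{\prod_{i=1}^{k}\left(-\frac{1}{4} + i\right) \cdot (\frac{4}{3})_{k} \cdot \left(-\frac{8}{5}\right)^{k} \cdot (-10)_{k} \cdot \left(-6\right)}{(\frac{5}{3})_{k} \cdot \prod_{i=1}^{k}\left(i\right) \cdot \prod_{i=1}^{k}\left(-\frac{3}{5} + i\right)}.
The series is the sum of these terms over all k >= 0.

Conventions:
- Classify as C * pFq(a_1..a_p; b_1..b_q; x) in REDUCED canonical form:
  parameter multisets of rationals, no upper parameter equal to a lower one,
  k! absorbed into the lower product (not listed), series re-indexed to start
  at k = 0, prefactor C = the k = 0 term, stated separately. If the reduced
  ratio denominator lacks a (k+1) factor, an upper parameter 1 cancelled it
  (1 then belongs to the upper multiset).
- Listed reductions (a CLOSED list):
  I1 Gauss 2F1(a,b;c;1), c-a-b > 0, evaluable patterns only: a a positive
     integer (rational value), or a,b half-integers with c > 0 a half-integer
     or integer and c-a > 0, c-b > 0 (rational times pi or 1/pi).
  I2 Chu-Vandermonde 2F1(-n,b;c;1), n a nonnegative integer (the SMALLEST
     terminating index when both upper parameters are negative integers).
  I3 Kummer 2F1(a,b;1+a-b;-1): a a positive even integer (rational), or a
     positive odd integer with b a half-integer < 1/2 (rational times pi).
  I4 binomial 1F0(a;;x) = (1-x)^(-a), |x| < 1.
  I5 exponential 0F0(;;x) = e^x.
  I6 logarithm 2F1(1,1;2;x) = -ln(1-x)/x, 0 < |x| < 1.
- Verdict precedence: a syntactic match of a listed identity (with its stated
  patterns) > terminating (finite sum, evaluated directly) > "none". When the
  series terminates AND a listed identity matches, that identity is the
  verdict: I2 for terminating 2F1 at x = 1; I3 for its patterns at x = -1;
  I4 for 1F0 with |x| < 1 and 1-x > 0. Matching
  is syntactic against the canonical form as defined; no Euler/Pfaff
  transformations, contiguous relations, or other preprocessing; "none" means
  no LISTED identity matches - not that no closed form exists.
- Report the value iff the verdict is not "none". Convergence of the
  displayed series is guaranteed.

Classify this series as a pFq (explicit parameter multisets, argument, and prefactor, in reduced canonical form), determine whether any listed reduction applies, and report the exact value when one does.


At argument -\frac{8}{5}: a 3F2 with upper {-10, \frac{3}{4}, \frac{4}{3}}, lower {\frac{2}{5}, \frac{5}{3}}, scaled by C = -6. Verdict: terminating - upper parameter -10 makes this a finite sum (last index 10), evaluated exactly. Exact value: -\frac{1681325357573}{11056562}.

First insight: x = -\frac{8}{5} and the running product (C = -6, x = -8/5) telescopes to a rising factorial.
Adjacent-term ratio: r(k) = -\frac{8}{5} * (k-10) (k+\frac{3}{4}) (k+\frac{4}{3}) / [(k+\frac{2}{5}) (k+\frac{5}{3}) (k+1)] - rational; roots negated = parameters, x = -\frac{8}{5}, C = -6.


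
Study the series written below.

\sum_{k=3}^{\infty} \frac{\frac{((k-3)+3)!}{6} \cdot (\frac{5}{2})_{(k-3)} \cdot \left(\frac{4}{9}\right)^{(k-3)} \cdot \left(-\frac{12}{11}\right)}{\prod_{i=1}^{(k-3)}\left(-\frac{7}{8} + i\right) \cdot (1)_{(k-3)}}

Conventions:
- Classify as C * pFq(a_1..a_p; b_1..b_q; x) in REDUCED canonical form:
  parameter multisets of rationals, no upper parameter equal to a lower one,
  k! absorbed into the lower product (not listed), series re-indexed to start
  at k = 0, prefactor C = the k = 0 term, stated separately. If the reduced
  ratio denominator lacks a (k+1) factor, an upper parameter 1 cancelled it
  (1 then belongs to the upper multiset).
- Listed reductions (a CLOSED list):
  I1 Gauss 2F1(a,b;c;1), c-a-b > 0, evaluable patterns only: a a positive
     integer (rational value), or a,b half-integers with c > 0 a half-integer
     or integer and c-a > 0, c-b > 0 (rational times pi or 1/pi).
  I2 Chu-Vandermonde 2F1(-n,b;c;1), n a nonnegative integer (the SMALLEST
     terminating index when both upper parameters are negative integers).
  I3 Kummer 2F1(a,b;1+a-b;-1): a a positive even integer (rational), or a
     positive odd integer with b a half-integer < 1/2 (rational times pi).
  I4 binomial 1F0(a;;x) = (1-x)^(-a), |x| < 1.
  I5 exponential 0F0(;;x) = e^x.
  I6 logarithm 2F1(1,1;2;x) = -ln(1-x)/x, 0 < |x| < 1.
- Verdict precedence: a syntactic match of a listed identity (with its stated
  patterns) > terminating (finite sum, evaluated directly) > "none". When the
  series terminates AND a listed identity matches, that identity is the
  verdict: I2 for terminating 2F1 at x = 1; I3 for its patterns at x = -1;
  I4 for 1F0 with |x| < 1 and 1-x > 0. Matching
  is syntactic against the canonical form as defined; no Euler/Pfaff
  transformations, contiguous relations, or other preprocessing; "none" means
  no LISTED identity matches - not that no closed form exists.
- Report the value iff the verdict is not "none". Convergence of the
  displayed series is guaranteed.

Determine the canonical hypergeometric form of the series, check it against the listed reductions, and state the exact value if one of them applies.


x = \frac{4}{9} here; the reduced form reads 2F1, upper {\frac{5}{2}, 4}, lower {\frac{1}{8}}, C = -\frac{12}{11}. Verdict: no listed reduction: x = \frac{4}{9} and upper {\frac{5}{2}, 4} fail every I1-I6 pattern.

Structural cue: t_0 being -\frac{12}{11}, the factorial ratio (C = -12/11, x = 4/9) (k+a-1)!/(a-1)! is a rising factorial (a)_k.
Ratio: r(k) = \frac{4}{9} * (k+\frac{5}{2}) (k+4) / [(k+\frac{1}{8}) (k+1)] ; factor over Q: parameters, x = \frac{4}{9}, and C = -\frac{12}{11}.


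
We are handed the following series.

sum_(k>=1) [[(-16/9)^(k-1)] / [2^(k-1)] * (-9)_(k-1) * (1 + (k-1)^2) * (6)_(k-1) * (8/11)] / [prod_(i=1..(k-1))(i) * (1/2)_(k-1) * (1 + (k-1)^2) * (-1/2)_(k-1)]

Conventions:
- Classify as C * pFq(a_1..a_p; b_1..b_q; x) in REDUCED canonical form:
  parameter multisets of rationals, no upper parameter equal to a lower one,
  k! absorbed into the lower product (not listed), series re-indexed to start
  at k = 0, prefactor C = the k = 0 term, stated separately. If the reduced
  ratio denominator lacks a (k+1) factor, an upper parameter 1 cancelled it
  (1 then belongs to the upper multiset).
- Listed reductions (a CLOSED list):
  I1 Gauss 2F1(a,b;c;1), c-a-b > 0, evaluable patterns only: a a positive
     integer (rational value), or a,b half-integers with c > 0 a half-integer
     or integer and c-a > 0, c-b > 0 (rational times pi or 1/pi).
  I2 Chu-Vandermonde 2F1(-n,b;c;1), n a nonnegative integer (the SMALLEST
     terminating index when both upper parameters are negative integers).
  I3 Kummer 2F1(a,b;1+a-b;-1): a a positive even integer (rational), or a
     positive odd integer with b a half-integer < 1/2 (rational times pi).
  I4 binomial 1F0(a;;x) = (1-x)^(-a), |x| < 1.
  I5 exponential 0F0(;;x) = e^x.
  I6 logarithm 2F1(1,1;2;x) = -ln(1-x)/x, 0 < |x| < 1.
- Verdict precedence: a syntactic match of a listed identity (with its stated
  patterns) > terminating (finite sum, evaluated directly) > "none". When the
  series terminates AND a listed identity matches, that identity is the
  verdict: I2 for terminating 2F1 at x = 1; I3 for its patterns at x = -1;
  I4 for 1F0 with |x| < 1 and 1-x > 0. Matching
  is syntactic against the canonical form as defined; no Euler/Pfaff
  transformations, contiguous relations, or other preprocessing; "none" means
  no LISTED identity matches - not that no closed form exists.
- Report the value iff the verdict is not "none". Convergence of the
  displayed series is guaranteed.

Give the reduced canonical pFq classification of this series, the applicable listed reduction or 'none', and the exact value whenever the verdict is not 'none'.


At argument -8/9: a 2F2 with upper {-9, 6}, lower {-1/2, 1/2}, scaled by C = 8/11. Verdict: terminating - upper parameter -9 makes this a finite sum (last index 9), evaluated exactly. Exact value: -54343866421356857857432/734265800628735375.

The tell: from the first term 8/11: the product of the first k integers (C = 8/11) is k!.
Step ratio: r(k) = (-8/9) * (k-9) (k+6) / [(k-1/2) (k+1/2) (k+1)] ; factor over Q: parameters, x = (-8/9), and C = 8/11.


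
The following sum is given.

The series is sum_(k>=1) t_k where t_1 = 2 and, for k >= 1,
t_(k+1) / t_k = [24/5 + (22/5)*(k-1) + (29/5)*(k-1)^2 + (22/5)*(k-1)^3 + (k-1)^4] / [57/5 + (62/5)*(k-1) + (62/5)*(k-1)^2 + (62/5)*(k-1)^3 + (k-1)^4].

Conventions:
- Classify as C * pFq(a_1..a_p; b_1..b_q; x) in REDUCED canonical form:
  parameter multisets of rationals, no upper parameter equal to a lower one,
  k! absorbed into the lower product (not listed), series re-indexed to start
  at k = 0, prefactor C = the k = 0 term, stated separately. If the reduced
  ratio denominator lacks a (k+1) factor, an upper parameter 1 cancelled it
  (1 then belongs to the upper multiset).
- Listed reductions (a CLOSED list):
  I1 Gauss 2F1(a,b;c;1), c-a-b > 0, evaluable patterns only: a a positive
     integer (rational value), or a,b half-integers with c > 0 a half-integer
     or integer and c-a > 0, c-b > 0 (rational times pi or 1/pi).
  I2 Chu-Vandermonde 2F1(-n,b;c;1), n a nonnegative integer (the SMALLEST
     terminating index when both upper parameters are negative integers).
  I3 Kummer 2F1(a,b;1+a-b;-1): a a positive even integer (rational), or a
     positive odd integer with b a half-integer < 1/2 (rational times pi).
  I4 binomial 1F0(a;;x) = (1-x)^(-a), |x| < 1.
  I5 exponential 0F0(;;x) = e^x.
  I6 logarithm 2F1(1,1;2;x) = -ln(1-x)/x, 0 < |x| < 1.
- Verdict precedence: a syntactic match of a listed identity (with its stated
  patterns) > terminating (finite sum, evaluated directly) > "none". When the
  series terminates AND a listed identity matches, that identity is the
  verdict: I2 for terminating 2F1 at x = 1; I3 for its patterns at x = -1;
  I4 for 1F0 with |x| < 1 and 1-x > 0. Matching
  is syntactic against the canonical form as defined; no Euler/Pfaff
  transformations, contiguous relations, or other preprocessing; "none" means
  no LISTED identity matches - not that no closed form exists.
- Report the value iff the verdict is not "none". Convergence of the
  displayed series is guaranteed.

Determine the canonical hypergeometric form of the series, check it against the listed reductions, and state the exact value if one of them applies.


With C = 2: the canonical form is 2F1(2, 12/5; 57/5; 1). Verdict: Gauss's theorem (I1) applies (x = 1: the Gamma ratio telescopes since c-a-b = 7 > 0 and a = 2 in Z>0). Value: 611/175.

Key step: from the first term 2: the ratio is unreduced: k^2 + 1 divides both sides (C = 2, x = 1).
Term ratio: r(k) = 1 * (k+2) (k+12/5) / [(k+57/5) (k+1)] ; factor over Q: parameters, x = 1, and C = 2.


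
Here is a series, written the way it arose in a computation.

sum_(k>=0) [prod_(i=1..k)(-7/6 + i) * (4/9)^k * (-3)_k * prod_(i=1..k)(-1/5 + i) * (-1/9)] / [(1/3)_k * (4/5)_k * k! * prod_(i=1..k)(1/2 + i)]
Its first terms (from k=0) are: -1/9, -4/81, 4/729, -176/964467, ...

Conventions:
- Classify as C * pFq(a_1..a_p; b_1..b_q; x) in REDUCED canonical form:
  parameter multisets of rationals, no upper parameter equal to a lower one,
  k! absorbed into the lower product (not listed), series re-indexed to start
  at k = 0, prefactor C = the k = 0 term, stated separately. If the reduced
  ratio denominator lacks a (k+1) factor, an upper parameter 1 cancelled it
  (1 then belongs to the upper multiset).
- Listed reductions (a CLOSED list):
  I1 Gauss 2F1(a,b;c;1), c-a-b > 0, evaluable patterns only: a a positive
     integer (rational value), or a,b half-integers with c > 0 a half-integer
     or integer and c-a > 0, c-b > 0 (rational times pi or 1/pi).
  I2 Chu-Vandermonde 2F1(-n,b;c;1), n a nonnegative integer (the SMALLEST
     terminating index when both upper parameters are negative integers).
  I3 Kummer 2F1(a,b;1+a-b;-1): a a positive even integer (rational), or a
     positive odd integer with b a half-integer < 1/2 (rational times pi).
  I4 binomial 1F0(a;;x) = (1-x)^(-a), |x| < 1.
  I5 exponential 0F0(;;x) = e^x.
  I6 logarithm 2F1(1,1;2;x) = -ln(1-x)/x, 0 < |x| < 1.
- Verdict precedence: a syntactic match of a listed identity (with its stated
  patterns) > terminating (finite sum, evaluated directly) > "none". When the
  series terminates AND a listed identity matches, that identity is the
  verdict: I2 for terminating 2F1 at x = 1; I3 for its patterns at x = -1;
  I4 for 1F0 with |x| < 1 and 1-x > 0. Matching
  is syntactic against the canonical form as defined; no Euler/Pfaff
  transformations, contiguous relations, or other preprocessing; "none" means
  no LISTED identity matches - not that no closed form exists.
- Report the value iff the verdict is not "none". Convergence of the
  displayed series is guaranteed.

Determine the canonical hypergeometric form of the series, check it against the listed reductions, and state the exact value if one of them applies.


At argument 4/9: a 2F2 with upper {-3, -1/6}, lower {1/3, 3/2}, scaled by C = -1/9. Verdict: terminating - the sum ends at index 3 because -3 is a negative integer; exact evaluation follows. Hence: -149675/964467.

Structural cue: from the first term -1/9: the lower running product (C = -1/9) is a rising factorial.
Consecutive-term ratio: r(k) = (4/9) * (k-3) (k-1/6) / [(k+1/3) (k+3/2) (k+1)] - poly over poly, x = (4/9) from leading terms; C = -1/9 at k = 0.


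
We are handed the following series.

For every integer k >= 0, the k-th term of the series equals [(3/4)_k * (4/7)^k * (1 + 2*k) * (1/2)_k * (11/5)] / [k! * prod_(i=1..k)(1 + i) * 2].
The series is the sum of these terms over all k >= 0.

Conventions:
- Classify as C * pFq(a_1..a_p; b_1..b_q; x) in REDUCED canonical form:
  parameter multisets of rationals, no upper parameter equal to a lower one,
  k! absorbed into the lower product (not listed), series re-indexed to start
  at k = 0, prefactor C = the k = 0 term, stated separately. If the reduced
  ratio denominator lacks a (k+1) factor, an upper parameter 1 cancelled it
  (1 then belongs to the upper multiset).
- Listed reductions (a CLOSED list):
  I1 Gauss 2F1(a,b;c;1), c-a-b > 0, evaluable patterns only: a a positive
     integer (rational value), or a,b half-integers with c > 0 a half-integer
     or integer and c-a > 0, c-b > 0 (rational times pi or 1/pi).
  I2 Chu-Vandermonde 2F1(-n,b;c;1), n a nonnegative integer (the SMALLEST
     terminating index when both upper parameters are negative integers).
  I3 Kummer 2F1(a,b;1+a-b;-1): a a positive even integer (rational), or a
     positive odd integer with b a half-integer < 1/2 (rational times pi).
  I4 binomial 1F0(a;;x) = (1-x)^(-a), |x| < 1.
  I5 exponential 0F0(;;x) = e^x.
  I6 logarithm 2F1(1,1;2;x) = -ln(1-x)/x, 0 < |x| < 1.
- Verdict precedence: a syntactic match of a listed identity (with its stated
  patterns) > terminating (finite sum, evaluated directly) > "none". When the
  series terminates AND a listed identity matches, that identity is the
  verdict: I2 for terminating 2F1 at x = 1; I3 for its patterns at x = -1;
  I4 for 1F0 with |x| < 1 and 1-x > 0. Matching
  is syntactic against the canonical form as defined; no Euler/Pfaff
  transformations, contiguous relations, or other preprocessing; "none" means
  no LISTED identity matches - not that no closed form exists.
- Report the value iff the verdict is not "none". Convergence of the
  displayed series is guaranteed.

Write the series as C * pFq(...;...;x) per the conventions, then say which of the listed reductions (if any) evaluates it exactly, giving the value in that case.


Prefactor 11/10, argument 4/7: 2F1 with upper {3/4, 3/2} over lower {2}. Verdict: none. Every listed pattern misses the 2F1 form at 4/7, upper {3/4, 3/2}.

The tell: t_0 = 11/10 here, and the constant factors (C = 11/10) combine into one prefactor.
Ratio: r(k) = (4/7) * (k+3/4) (k+3/2) / [(k+2) (k+1)] ; factor over Q: parameters, x = (4/7), and C = 11/10.


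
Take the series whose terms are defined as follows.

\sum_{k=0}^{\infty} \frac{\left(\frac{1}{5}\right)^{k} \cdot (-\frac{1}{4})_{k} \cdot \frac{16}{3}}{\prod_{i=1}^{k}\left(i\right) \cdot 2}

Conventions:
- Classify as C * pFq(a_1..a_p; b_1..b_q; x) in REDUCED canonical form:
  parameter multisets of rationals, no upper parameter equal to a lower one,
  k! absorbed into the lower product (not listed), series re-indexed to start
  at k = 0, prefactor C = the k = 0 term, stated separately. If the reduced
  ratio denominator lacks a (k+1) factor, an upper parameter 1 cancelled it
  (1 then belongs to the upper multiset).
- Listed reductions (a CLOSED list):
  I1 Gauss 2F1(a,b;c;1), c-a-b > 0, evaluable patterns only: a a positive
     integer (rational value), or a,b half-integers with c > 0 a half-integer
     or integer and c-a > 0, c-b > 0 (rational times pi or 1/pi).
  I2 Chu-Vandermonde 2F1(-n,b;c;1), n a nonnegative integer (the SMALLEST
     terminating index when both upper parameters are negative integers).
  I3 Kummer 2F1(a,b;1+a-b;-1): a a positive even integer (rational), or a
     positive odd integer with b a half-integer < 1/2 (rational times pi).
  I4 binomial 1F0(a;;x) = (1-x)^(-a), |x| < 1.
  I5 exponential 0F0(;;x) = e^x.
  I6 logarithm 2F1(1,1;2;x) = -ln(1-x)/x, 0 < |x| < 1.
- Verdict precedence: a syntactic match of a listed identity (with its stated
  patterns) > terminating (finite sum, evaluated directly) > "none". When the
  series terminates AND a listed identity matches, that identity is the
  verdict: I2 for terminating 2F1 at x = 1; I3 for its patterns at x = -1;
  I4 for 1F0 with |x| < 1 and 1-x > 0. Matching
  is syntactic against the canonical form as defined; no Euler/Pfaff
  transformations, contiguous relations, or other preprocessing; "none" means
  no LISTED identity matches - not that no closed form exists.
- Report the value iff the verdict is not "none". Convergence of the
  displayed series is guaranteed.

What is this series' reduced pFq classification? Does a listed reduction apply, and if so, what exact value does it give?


Classification (C = \frac{8}{3}): 1F0 with upper {-\frac{1}{4}}, lower {-}, argument x = \frac{1}{5}. Verdict: binomial (I4) applies (the 1F0 binomial series: exponent 1/4, x = \frac{1}{5}). Sum: \frac{8}{3} \cdot \left(\frac{4}{5}\right)^{\frac{1}{4}}.

Key observation: with t_0 = \frac{8}{3}, the product of the first k integers (C = 8/3, x = 1/5) is k!.
Step ratio: r(k) = \frac{1}{5} * (k-\frac{1}{4}) / [(k+1)] - poly over poly, x = \frac{1}{5} from leading terms; C = \frac{8}{3} at k = 0.


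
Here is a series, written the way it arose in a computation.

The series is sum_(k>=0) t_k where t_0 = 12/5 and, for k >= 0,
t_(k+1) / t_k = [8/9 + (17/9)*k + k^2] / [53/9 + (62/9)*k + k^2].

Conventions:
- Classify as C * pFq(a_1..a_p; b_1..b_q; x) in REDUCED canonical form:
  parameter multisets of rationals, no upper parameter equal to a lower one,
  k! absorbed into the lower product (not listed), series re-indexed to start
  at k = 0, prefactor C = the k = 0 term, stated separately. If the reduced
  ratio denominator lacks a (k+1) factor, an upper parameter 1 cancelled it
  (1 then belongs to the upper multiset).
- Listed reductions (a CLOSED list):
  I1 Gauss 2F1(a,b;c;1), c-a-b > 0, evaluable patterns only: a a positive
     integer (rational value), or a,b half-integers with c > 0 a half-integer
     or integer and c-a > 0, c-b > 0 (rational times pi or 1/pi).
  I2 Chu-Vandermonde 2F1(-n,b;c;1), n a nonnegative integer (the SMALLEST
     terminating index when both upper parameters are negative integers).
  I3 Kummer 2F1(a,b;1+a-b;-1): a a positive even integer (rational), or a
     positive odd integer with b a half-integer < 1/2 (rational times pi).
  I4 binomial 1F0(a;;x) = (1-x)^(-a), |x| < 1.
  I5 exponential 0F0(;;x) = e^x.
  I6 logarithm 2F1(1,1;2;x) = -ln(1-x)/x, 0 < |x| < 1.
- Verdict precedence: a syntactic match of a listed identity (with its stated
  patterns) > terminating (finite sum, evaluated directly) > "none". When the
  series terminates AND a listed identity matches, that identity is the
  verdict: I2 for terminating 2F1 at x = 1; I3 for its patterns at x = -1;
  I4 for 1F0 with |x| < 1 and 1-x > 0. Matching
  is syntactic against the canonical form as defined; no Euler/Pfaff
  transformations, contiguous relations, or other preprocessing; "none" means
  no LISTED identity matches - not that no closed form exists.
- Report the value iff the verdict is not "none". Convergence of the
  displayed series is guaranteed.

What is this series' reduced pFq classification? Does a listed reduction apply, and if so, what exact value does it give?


Structural cue: t_0 being 12/5, factor the ratio over Q (C = 12/5, x = 1): negated roots = parameters.
Adjacent-term ratio: r(k) = 1 * (k+8/9) (k+1) / [(k+53/9) (k+1)] - rational; roots negated = parameters, x = 1, C = 12/5.

x = 1 here; the reduced form reads 2F1, upper {8/9, 1}, lower {53/9}, C = 12/5. Verdict: the Gauss summation I1 matches (x = 1: the Gamma ratio telescopes since c-a-b = 4 > 0 and a = 1 in Z>0). Sum: 44/15.


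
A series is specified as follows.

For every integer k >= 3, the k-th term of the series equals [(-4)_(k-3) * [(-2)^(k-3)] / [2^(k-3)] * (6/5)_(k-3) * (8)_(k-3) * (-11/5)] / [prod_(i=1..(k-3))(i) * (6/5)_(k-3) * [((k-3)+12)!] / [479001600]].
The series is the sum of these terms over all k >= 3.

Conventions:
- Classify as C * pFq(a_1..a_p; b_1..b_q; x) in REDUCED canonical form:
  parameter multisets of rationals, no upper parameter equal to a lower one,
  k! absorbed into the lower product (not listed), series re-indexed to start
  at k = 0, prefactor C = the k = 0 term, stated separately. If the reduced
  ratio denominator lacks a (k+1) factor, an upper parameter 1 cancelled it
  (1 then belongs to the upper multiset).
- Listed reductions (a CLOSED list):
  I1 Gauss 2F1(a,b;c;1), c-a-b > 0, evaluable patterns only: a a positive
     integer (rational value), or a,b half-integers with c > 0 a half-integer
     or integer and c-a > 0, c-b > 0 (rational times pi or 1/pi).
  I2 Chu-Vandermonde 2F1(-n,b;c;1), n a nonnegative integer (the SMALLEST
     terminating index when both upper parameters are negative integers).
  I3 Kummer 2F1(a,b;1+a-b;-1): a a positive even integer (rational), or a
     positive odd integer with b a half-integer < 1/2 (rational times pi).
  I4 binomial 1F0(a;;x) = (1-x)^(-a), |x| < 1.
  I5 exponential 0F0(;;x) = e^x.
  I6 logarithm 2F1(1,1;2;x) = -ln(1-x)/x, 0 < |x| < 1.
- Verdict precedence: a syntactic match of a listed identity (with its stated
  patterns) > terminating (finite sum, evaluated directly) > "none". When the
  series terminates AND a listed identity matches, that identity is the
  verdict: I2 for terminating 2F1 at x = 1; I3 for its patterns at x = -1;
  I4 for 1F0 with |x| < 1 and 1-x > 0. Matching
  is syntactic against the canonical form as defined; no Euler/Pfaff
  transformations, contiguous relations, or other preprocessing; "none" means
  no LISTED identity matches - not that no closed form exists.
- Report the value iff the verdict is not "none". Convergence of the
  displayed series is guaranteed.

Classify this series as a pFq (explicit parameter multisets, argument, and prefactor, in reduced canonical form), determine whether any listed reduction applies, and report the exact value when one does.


At argument -1: a 2F1 with upper {-4, 8}, lower {13}, scaled by C = -11/5. Verdict: Kummer (I3) fires (x = -1; c = 13 equals 1+a-b for upper {-4, 8}: listed pattern). Hence: -1089/70.

Key step: with t_0 = -11/5, the product of the first k integers (prefactor -11/5) is k!.
Ratio: r(k) = (-1) * (k-4) (k+8) / [(k+13) (k+1)] - rational; roots negated = parameters, x = (-1), C = -11/5.


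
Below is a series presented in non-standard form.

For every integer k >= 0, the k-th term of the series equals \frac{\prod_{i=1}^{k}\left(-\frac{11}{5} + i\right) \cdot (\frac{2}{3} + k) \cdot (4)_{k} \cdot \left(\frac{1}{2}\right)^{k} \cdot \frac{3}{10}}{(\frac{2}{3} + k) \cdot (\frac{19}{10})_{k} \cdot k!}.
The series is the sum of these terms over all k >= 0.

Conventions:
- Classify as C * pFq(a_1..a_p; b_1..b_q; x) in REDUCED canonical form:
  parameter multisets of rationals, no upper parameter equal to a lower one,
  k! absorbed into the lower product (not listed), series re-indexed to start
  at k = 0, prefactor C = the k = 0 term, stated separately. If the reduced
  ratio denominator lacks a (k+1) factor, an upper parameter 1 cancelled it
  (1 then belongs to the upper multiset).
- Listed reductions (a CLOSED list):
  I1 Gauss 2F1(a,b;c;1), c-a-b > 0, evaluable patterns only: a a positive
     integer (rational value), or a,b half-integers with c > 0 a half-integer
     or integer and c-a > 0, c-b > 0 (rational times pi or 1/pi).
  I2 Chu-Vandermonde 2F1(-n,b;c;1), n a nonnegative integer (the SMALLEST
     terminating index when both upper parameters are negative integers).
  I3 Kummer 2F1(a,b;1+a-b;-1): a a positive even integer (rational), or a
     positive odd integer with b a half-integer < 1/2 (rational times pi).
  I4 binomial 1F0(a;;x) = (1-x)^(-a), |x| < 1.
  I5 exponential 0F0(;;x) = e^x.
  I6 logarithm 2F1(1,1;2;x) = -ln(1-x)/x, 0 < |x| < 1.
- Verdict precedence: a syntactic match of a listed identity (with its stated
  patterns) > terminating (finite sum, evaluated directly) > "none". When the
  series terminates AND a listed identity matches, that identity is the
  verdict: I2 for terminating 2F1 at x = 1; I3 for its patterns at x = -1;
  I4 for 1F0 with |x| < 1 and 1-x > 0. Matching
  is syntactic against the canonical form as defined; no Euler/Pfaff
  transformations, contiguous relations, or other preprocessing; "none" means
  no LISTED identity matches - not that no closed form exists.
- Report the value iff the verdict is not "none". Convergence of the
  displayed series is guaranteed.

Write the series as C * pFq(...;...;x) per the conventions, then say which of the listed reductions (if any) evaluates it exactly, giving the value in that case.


First insight: from the first term \frac{3}{10}: the running product (prefactor 3/10) telescopes to a rising factorial.
Ratio: r(k) = \frac{1}{2} * (k-\frac{6}{5}) (k+4) / [(k+\frac{19}{10}) (k+1)] - rational in k, leading ratio \frac{1}{2}; with t_0 = \frac{3}{10}, classification follows.

The series (x = \frac{1}{2}) is 2F1: upper {-\frac{6}{5}, 4}, lower {\frac{19}{10}}, prefactor \frac{3}{10}. Verdict: none - at argument \frac{1}{2} the multisets {-\frac{6}{5}, 4} ; {\frac{19}{10}} match no listed identity.


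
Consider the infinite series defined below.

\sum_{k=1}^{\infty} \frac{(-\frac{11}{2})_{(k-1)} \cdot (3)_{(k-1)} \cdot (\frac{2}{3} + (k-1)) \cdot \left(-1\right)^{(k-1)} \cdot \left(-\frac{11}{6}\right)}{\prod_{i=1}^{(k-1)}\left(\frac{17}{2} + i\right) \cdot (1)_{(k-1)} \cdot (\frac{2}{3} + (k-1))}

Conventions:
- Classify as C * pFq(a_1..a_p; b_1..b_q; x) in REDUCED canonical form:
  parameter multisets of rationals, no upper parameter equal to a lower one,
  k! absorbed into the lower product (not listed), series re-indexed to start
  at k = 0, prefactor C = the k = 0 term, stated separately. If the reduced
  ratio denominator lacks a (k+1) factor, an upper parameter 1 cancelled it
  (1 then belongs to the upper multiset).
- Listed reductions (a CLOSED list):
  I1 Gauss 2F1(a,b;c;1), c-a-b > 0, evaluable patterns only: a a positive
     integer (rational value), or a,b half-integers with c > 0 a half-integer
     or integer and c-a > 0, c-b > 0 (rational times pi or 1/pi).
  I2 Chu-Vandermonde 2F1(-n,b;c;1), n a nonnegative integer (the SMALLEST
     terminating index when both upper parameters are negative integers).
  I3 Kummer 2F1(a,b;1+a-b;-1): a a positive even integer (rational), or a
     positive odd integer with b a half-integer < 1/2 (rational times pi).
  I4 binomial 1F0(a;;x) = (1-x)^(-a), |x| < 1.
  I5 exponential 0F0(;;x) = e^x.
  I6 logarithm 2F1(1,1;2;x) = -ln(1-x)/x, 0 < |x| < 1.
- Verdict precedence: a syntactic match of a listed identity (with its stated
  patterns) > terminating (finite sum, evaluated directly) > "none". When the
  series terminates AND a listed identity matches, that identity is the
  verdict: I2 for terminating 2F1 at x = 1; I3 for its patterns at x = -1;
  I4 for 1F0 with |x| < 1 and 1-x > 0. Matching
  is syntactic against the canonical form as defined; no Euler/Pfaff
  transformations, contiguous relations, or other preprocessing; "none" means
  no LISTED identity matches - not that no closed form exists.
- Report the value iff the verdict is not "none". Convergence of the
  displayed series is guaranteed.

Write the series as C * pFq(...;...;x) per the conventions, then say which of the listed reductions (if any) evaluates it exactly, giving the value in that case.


Structural cue: with t_0 = -\frac{11}{6}, striking the common factor k + 2/3 reduces the term (prefactor -11/6).
Adjacent-term ratio: r(k) = -1 * (k-\frac{11}{2}) (k+3) / [(k+\frac{19}{2}) (k+1)] - poly over poly, x = -1 from leading terms; C = -\frac{11}{6} at k = 0.

This is -\frac{11}{6} * 2F1(-\frac{11}{2}, 3; \frac{19}{2}; -1) in reduced canonical form. Verdict (x = -1): Kummer's theorem (I3) applies (x = -1; c = \frac{19}{2} equals 1+a-b for upper {-\frac{11}{2}, 3}: listed pattern). Exact value: \left(-\frac{401115}{131072}\right) \cdot \pi.


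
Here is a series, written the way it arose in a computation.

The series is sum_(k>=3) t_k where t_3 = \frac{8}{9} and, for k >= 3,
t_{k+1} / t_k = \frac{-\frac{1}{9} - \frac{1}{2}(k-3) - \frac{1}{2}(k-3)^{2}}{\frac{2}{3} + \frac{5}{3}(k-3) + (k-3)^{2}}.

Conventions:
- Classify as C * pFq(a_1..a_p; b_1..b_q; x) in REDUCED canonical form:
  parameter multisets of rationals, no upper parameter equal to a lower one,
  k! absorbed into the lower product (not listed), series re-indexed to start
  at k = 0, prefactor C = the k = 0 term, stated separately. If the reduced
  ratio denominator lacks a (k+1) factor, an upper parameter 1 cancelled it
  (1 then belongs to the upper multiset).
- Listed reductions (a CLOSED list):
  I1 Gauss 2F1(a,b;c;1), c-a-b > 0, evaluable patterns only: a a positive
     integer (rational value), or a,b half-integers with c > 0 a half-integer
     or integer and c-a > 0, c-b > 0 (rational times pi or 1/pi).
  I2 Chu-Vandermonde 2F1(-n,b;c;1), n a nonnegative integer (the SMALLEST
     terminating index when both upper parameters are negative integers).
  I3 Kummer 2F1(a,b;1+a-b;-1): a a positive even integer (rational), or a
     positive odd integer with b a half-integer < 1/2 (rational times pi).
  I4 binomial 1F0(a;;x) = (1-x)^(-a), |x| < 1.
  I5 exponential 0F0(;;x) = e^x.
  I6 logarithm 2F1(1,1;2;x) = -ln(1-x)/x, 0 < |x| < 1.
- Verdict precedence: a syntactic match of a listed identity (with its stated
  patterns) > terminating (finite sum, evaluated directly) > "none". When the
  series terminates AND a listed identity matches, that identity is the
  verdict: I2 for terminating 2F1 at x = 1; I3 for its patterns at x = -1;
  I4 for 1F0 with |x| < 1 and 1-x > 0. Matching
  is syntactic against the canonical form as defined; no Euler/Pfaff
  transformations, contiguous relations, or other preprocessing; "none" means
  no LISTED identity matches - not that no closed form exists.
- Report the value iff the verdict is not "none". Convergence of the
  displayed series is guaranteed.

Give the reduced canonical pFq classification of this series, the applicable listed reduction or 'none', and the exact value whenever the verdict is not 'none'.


The series (x = -\frac{1}{2}) is 1F0: upper {\frac{1}{3}}, lower {-}, prefactor \frac{8}{9}. Verdict at x = -\frac{1}{2}: binomial (I4) matches (the 1F0 binomial series: exponent -1/3, x = -\frac{1}{2}). Value: \frac{8}{9} \cdot \left(\frac{3}{2}\right)^{-\frac{1}{3}}.

Key observation: x = -\frac{1}{2} and the ratio is unreduced: k + 2/3 divides both sides (C = 8/9, x = -1/2).
Ratio: r(k) = -\frac{1}{2} * (k+\frac{1}{3}) / [(k+1)] ; factor over Q: parameters, x = -\frac{1}{2}, and C = \frac{8}{9}.


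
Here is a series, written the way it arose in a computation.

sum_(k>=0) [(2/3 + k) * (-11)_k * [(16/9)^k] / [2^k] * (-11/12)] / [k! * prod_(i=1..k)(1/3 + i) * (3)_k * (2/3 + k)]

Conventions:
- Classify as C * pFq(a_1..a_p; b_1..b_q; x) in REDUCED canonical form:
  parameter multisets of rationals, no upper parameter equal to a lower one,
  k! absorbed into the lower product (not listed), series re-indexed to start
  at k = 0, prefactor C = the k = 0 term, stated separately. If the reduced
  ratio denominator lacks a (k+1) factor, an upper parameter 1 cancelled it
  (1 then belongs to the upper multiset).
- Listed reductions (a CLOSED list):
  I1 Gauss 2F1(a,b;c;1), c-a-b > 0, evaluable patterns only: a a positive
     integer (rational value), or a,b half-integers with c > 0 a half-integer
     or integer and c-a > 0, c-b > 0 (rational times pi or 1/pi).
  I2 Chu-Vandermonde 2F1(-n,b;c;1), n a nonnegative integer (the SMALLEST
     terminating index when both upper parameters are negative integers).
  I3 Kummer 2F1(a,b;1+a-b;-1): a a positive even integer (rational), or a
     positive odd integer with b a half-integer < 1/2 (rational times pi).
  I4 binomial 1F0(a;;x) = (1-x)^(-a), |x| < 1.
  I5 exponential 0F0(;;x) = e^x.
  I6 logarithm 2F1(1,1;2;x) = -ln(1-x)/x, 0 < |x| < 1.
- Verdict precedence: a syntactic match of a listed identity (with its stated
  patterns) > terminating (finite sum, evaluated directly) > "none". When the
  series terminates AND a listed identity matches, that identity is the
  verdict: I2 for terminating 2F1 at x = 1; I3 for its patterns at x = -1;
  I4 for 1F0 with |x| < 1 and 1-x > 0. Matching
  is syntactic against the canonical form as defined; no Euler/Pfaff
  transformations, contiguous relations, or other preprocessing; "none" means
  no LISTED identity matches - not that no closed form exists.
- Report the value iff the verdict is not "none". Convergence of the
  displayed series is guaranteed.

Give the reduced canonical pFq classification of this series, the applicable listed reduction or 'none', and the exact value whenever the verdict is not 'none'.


This is -11/12 * 1F2(-11; 4/3, 3; 8/9) in reduced canonical form. Verdict: terminating - upper -11 stops the sum at k = 11; the 12 terms are added exactly. Its exact value is 4292499598981328934383/10306449253097535037500.

Structural cue: with t_0 = -11/12, striking the common factor k + 2/3 reduces the term (prefactor -11/12).
Consecutive-term ratio: r(k) = (8/9) * (k-11) / [(k+4/3) (k+3) (k+1)] - rational in k, leading ratio (8/9); with t_0 = -11/12, classification follows.


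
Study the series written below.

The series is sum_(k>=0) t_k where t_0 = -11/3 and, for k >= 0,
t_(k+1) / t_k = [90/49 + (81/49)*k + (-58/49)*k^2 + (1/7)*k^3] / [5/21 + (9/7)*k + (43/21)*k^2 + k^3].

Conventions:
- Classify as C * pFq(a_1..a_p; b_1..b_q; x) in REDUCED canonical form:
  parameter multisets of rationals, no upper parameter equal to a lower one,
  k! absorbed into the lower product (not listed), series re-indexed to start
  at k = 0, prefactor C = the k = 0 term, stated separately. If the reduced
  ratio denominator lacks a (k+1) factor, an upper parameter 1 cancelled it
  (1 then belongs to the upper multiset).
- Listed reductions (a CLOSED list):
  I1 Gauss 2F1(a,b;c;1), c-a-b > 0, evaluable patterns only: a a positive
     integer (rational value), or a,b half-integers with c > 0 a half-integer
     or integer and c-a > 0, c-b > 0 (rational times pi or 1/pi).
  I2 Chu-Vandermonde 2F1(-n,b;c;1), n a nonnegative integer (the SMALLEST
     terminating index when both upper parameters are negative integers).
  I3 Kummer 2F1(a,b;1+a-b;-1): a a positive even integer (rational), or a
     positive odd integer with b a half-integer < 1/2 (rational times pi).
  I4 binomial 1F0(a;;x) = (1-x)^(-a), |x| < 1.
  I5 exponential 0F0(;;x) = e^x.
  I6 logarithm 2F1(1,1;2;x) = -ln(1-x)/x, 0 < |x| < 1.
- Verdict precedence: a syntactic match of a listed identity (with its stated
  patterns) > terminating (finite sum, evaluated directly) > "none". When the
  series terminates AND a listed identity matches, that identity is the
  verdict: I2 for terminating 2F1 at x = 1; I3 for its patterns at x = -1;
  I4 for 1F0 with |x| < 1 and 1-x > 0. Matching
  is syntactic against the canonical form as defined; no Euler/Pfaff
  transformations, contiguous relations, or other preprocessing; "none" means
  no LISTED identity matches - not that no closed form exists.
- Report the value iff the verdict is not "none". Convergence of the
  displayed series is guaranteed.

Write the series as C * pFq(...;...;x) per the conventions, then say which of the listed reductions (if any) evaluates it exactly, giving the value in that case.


Reduced: x = 1/7, 2F1, upper = {-6, -3}, lower = {1/3}, C = -11/3. Verdict: terminating (-3 upstairs). 4 nonzero terms in all; added directly. Exact value: -696421/14406.

First insight: with t_0 = -11/3, the parameter 5/7 appears in both the upper and lower lists and cancels.
Step ratio: r(k) = (1/7) * (k-6) (k-3) / [(k+1/3) (k+1)] ; factor over Q: parameters, x = (1/7), and C = -11/3.


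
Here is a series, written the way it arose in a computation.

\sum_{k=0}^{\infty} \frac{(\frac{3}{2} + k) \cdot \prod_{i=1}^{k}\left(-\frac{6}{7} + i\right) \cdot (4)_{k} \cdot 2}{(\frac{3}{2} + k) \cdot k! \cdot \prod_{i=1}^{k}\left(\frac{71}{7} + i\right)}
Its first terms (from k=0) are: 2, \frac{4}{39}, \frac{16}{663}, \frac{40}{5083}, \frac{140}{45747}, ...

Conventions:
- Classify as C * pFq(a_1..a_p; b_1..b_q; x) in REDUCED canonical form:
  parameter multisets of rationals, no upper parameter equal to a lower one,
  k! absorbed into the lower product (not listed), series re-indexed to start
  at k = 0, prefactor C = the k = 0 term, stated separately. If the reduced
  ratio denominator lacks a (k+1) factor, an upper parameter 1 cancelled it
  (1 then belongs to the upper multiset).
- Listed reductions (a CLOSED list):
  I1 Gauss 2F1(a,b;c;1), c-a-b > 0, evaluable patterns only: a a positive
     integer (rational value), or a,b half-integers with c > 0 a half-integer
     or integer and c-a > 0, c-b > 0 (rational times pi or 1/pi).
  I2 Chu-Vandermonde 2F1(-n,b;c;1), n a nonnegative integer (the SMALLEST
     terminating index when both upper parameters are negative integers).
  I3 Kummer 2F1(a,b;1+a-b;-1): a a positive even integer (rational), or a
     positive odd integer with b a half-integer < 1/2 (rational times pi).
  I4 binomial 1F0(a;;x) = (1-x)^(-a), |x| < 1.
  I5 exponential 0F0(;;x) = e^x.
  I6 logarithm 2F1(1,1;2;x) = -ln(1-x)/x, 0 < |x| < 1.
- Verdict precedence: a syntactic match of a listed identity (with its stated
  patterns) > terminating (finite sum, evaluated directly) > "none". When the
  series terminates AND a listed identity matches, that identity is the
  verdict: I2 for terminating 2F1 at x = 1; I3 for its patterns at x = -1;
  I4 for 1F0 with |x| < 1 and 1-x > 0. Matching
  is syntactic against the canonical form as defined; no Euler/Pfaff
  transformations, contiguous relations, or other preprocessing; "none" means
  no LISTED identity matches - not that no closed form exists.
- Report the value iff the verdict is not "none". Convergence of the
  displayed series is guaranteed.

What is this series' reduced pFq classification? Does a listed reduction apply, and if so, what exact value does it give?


At argument 1: a 2F1 with upper {\frac{1}{7}, 4}, lower {\frac{78}{7}}, scaled by C = 2. Verdict: the Gauss summation I1 fires (x = 1: the Gamma ratio telescopes since c-a-b = 7 > 0 and a = 4 in Z>0). Its exact value is \frac{107920}{50421}.

Key observation: with t_0 = 2, the running product (C = 2, x = 1) telescopes to a rising factorial.
Adjacent-term ratio: r(k) = 1 * (k+\frac{1}{7}) (k+4) / [(k+\frac{78}{7}) (k+1)] - rational in k, leading ratio 1; with t_0 = 2, classification follows.
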